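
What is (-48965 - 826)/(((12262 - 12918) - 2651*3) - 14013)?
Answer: 49791/22622 ≈ 2.2010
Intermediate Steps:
(-48965 - 826)/(((12262 - 12918) - 2651*3) - 14013) = -49791/((-656 - 7953) - 14013) = -49791/(-8609 - 14013) = -49791/(-22622) = -49791*(-1/22622) = 49791/22622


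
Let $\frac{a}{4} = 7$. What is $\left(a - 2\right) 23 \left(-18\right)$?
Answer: $-10764$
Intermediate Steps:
$a = 28$ ($a = 4 \cdot 7 = 28$)
$\left(a - 2\right) 23 \left(-18\right) = \left(28 - 2\right) 23 \left(-18\right) = 26 \cdot 23 \left(-18\right) = 598 \left(-18\right) = -10764$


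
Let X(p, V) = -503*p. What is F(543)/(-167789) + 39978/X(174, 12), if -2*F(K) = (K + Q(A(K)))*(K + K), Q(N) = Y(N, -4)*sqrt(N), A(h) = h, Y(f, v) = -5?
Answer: 3182984256/2447538143 - 2715*sqrt(543)/167789 ≈ 0.92343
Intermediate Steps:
Q(N) = -5*sqrt(N)
F(K) = -K*(K - 5*sqrt(K)) (F(K) = -(K - 5*sqrt(K))*(K + K)/2 = -(K - 5*sqrt(K))*2*K/2 = -K*(K - 5*sqrt(K)))
F(543)/(-167789) + 39978/X(174, 12) = (-1*543**2 + 5*543**(3/2))/(-167789) + 39978/((-503*174)) = (-1*294849 + 5*(543*sqrt(543)))*(-1/167789) + 39978/(-87522) = (-294849 + 2715*sqrt(543))*(-1/167789) + 39978*(-1/87522) = (294849/167789 - 2715*sqrt(543)/167789) - 6663/14587 = 3182984256/2447538143 - 2715*sqrt(543)/167789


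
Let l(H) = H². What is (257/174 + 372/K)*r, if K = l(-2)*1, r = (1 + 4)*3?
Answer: 82195/58 ≈ 1417.2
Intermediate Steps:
r = 15 (r = 5*3 = 15)
K = 4 (K = (-2)²*1 = 4*1 = 4)
(257/174 + 372/K)*r = (257/174 + 372/4)*15 = (257*(1/174) + 372*(¼))*15 = (257/174 + 93)*15 = (16439/174)*15 = 82195/58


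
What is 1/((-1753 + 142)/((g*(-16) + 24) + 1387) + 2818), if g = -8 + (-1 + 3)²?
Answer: 1475/4154939 ≈ 0.00035500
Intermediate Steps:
g = -4 (g = -8 + 2² = -8 + 4 = -4)
1/((-1753 + 142)/((g*(-16) + 24) + 1387) + 2818) = 1/((-1753 + 142)/((-4*(-16) + 24) + 1387) + 2818) = 1/(-1611/((64 + 24) + 1387) + 2818) = 1/(-1611/(88 + 1387) + 2818) = 1/(-1611/1475 + 2818) = 1/(4154939/1475) = 1475/4154939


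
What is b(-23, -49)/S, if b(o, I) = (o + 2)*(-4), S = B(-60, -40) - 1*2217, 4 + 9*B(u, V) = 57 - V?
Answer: -63/1655 ≈ -0.038066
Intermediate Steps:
B(u, V) = 53/9 - V/9 (B(u, V) = -4/9 + (57 - V)/9 = -4/9 + (19/3 - V/9) = 53/9 - V/9)
S = -6620/3 (S = (53/9 - ⅑*(-40)) - 1*2217 = (53/9 + 40/9) - 2217 = 31/3 - 2217 = -6620/3 ≈ -2206.7)
b(o, I) = -8 - 4*o (b(o, I) = (2 + o)*(-4) = -8 - 4*o)
b(-23, -49)/S = (-8 - 4*(-23))/(-6620/3) = (-8 + 92)*(-3/6620) = 84*(-3/6620) = -63/1655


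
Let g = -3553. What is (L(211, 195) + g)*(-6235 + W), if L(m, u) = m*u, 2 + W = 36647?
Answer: 1143172720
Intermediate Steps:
W = 36645 (W = -2 + 36647 = 36645)
(L(211, 195) + g)*(-6235 + W) = (211*195 - 3553)*(-6235 + 36645) = (41145 - 3553)*30410 = 37592*30410 = 1143172720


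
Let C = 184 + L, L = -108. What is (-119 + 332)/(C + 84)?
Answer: 213/160 ≈ 1.3312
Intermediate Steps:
C = 76 (C = 184 - 108 = 76)
(-119 + 332)/(C + 84) = (-119 + 332)/(76 + 84) = 213/160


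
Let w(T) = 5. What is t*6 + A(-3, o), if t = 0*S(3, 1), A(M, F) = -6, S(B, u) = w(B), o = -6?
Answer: -6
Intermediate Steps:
S(B, u) = 5
t = 0 (t = 0*5 = 0)
t*6 + A(-3, o) = 0*6 - 6 = 0 - 6 = -6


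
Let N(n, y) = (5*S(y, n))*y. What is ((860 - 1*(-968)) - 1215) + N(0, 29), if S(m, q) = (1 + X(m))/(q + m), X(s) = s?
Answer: 763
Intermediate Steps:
S(m, q) = (1 + m)/(m + q) (S(m, q) = (1 + m)/(q + m) = (1 + m)/(m + q))
N(n, y) = 5*y*(1 + y)/(n + y) (N(n, y) = (5*((1 + y)/(y + n)))*y = (5*((1 + y)/(n + y)))*y = (5*(1 + y)/(n + y))*y = 5*y*(1 + y)/(n + y))
((860 - 1*(-968)) - 1215) + N(0, 29) = ((860 - 1*(-968)) - 1215) + 5*29*(1 + 29)/(0 + 29) = ((860 + 968) - 1215) + 5*29*30/29 = (1828 - 1215) + 5*29*(1/29)*30 = 613 + 150 = 763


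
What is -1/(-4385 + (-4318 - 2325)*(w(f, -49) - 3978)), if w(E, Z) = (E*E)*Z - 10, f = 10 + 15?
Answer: -1/229929774 ≈ -4.3492e-9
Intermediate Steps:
f = 25
w(E, Z) = -10 + Z*E**2 (w(E, Z) = E**2*Z - 10 = Z*E**2 - 10 = -10 + Z*E**2)
-1/(-4385 + (-4318 - 2325)*(w(f, -49) - 3978)) = -1/(-4385 + (-4318 - 2325)*((-10 - 49*25**2) - 3978)) = -1/(-4385 - 6643*((-10 - 49*625) - 3978)) = -1/(-4385 - 6643*((-10 - 30625) - 3978)) = -1/(-4385 - 6643*(-30635 - 3978)) = -1/(-4385 - 6643*(-34613)) = -1/(-4385 + 229934159) = -1/229929774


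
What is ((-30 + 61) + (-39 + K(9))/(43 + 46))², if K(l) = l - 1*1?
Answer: 7441984/7921 ≈ 939.53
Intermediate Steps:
K(l) = -1 + l (K(l) = l - 1 = -1 + l)
((-30 + 61) + (-39 + K(9))/(43 + 46))² = ((-30 + 61) + (-39 + (-1 + 9))/(43 + 46))² = (31 + (-39 + 8)/89)² = (31 - 31*1/89)² = (31 - 31/89)² = (2728/89)² = 7441984/7921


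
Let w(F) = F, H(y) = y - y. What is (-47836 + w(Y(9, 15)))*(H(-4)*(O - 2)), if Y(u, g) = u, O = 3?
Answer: 0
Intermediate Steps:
H(y) = 0
(-47836 + w(Y(9, 15)))*(H(-4)*(O - 2)) = (-47836 + 9)*(0*(3 - 2)) = -0 = -47827*0 = 0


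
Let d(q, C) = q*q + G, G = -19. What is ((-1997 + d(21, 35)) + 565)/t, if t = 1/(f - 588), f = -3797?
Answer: 4428850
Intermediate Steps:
t = -1/4385 (t = 1/(-3797 - 588) = 1/(-4385) = -1/4385 ≈ -0.00022805)
d(q, C) = -19 + q² (d(q, C) = q*q - 19 = q² - 19 = -19 + q²)
((-1997 + d(21, 35)) + 565)/t = ((-1997 + (-19 + 21²)) + 565)/(-1/4385) = ((-1997 + (-19 + 441)) + 565)*(-4385) = ((-1997 + 422) + 565)*(-4385) = (-1575 + 565)*(-4385) = -1010*(-4385) = 4428850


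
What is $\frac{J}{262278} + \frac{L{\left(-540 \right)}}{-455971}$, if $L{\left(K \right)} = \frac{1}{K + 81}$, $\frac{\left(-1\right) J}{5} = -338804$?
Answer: $\frac{6565603948927}{1016524876473} \approx 6.4589$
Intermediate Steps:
$J = 1694020$ ($J = \left(-5\right) \left(-338804\right) = 1694020$)
$L{\left(K \right)} = \frac{1}{81 + K}$
$\frac{J}{262278} + \frac{L{\left(-540 \right)}}{-455971} = \frac{1694020}{262278} + \frac{1}{\left(81 - 540\right) \left(-455971\right)} = 1694020 \cdot \frac{1}{262278} + \frac{1}{-459} \left(- \frac{1}{455971}\right) = \frac{847010}{131139} - - \frac{1}{209290689} = \frac{847010}{131139} + \frac{1}{209290689} = \frac{6565603948927}{1016524876473}$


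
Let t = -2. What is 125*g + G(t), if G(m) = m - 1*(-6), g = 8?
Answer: 1004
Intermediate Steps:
G(m) = 6 + m (G(m) = m + 6 = 6 + m)
125*g + G(t) = 125*8 + (6 - 2) = 1000 + 4 = 1004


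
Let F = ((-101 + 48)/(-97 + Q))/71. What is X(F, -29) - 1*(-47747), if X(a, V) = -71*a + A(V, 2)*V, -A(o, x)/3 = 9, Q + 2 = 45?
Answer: 2620567/54 ≈ 48529.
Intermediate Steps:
Q = 43 (Q = -2 + 45 = 43)
A(o, x) = -27 (A(o, x) = -3*9 = -27)
F = 53/3834 (F = ((-101 + 48)/(-97 + 43))/71 = -53/(-54)*(1/71) = -53*(-1/54)*(1/71) = (53/54)*(1/71) = 53/3834 ≈ 0.013824)
X(a, V) = -71*a - 27*V
X(F, -29) - 1*(-47747) = (-71*53/3834 - 27*(-29)) - 1*(-47747) = (-53/54 + 783) + 47747 = 42229/54 + 47747 = 2620567/54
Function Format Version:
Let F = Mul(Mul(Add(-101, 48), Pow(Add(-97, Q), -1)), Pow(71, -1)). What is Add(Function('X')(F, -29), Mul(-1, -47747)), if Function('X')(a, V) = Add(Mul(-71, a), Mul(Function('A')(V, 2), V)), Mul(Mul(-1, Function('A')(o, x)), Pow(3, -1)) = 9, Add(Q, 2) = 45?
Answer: Rational(2620567, 54) ≈ 48529.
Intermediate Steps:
Q = 43 (Q = Add(-2, 45) = 43)
Function('A')(o, x) = -27 (Function('A')(o, x) = Mul(-3, 9) = -27)
F = Rational(53, 3834) (F = Mul(Mul(Add(-101, 48), Pow(Add(-97, 43), -1)), Pow(71, -1)) = Mul(Mul(-53, Pow(-54, -1)), Rational(1, 71)) = Mul(Mul(-53, Rational(-1, 54)), Rational(1, 71)) = Mul(Rational(53, 54), Rational(1, 71)) = Rational(53, 3834) ≈ 0.013824)
Function('X')(a, V) = Add(Mul(-71, a), Mul(-27, V))
Add(Function('X')(F, -29), Mul(-1, -47747)) = Add(Add(Mul(-71, Rational(53, 3834)), Mul(-27, -29)), Mul(-1, -47747)) = Add(Add(Rational(-53, 54), 783), 47747) = Add(Rational(42229, 54), 47747) = Rational(2620567, 54)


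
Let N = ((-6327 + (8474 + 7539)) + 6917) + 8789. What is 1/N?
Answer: 1/25392 ≈ 3.9382e-5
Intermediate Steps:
N = 25392 (N = ((-6327 + 16013) + 6917) + 8789 = (9686 + 6917) + 8789 = 16603 + 8789 = 25392)
1/N = 1/25392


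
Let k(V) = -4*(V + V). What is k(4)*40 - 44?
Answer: -1324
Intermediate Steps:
k(V) = -8*V
k(4)*40 - 44 = -8*4*40 - 44 = -32*40 - 44 = -1280 - 44 = -1324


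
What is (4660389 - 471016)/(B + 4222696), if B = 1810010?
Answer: 4189373/6032706 ≈ 0.69444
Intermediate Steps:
(4660389 - 471016)/(B + 4222696) = (4660389 - 471016)/(1810010 + 4222696) = 4189373/6032706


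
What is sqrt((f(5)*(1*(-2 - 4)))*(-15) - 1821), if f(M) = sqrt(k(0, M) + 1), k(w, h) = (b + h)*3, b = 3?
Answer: I*sqrt(1371) ≈ 37.027*I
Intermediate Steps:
k(w, h) = 9 + 3*h (k(w, h) = (3 + h)*3 = 9 + 3*h)
f(M) = sqrt(10 + 3*M) (f(M) = sqrt((9 + 3*M) + 1) = sqrt(10 + 3*M))
sqrt((f(5)*(1*(-2 - 4)))*(-15) - 1821) = sqrt((sqrt(10 + 3*5)*(1*(-2 - 4)))*(-15) - 1821) = sqrt((sqrt(10 + 15)*(1*(-6)))*(-15) - 1821) = sqrt((sqrt(25)*(-6))*(-15) - 1821) = sqrt((5*(-6))*(-15) - 1821) = sqrt(-30*(-15) - 1821) = sqrt(450 - 1821) = sqrt(-1371) = I*sqrt(1371)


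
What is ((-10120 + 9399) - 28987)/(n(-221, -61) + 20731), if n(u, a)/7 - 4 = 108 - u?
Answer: -14854/11531 ≈ -1.2882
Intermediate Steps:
n(u, a) = 784 - 7*u (n(u, a) = 28 + 7*(108 - u) = 28 + (756 - 7*u) = 784 - 7*u)
((-10120 + 9399) - 28987)/(n(-221, -61) + 20731) = ((-10120 + 9399) - 28987)/((784 - 7*(-221)) + 20731) = (-721 - 28987)/((784 + 1547) + 20731) = -29708/(2331 + 20731) = -29708/23062 = -29708*1/23062 = -14854/11531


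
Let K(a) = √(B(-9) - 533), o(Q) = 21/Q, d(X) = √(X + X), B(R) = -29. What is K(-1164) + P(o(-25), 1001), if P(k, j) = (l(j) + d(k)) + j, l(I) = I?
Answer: 2002 + I*√562 + I*√42/5 ≈ 2002.0 + 25.003*I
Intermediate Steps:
d(X) = √2*√X (d(X) = √(2*X) = √2*√X)
K(a) = I*√562 (K(a) = √(-29 - 533) = √(-562) = I*√562)
P(k, j) = 2*j + √2*√k (P(k, j) = (j + √2*√k) + j = 2*j + √2*√k)
K(-1164) + P(o(-25), 1001) = I*√562 + (2*1001 + √2*√(21/(-25))) = I*√562 + (2002 + √2*√(21*(-1/25))) = I*√562 + (2002 + √2*√(-21/25)) = I*√562 + (2002 + √2*(I*√21/5)) = I*√562 + (2002 + I*√42/5) = 2002 + I*√562 + I*√42/5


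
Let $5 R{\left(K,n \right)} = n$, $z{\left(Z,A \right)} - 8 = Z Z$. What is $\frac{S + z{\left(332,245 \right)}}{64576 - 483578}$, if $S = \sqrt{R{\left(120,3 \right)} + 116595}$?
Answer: $- \frac{55116}{209501} - \frac{11 \sqrt{24090}}{2095010} \approx -0.2639$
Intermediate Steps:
$z{\left(Z,A \right)} = 8 + Z^{2}$ ($z{\left(Z,A \right)} = 8 + Z Z = 8 + Z^{2}$)
$R{\left(K,n \right)} = \frac{n}{5}$
$S = \frac{11 \sqrt{24090}}{5}$ ($S = \sqrt{\frac{1}{5} \cdot 3 + 116595} = \sqrt{\frac{3}{5} + 116595} = \sqrt{\frac{582978}{5}} = \frac{11 \sqrt{24090}}{5} \approx 341.46$)
$\frac{S + z{\left(332,245 \right)}}{64576 - 483578} = \frac{\frac{11 \sqrt{24090}}{5} + \left(8 + 332^{2}\right)}{64576 - 483578} = \frac{\frac{11 \sqrt{24090}}{5} + \left(8 + 110224\right)}{-419002} = \left(\frac{11 \sqrt{24090}}{5} + 110232\right) \left(- \frac{1}{419002}\right) = \left(110232 + \frac{11 \sqrt{24090}}{5}\right) \left(- \frac{1}{419002}\right) = - \frac{55116}{209501} - \frac{11 \sqrt{24090}}{2095010}$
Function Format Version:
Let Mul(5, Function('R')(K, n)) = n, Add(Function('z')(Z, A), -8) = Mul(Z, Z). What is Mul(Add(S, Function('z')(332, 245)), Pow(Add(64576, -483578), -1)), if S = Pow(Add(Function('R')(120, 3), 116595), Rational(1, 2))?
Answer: Add(Rational(-55116, 209501), Mul(Rational(-11, 2095010), Pow(24090, Rational(1, 2)))) ≈ -0.26390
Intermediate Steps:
Function('z')(Z, A) = Add(8, Pow(Z, 2)) (Function('z')(Z, A) = Add(8, Mul(Z, Z)) = Add(8, Pow(Z, 2)))
Function('R')(K, n) = Mul(Rational(1, 5), n)
S = Mul(Rational(11, 5), Pow(24090, Rational(1, 2))) (S = Pow(Add(Mul(Rational(1, 5), 3), 116595), Rational(1, 2)) = Pow(Add(Rational(3, 5), 116595), Rational(1, 2)) = Pow(Rational(582978, 5), Rational(1, 2)) = Mul(Rational(11, 5), Pow(24090, Rational(1, 2))) ≈ 341.46)
Mul(Add(S, Function('z')(332, 245)), Pow(Add(64576, -483578), -1)) = Mul(Add(Mul(Rational(11, 5), Pow(24090, Rational(1, 2))), Add(8, Pow(332, 2))), Pow(Add(64576, -483578), -1)) = Mul(Add(Mul(Rational(11, 5), Pow(24090, Rational(1, 2))), Add(8, 110224)), Pow(-419002, -1)) = Mul(Add(Mul(Rational(11, 5), Pow(24090, Rational(1, 2))), 110232), Rational(-1, 419002)) = Mul(Add(110232, Mul(Rational(11, 5), Pow(24090, Rational(1, 2)))), Rational(-1, 419002)) = Add(Rational(-55116, 209501), Mul(Rational(-11, 2095010), Pow(24090, Rational(1, 2))))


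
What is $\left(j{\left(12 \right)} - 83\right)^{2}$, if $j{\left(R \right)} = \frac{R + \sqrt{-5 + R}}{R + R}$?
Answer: $\frac{\left(1980 - \sqrt{7}\right)^{2}}{576} \approx 6788.1$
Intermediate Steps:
$j{\left(R \right)} = \frac{R + \sqrt{-5 + R}}{2 R}$
$\left(j{\left(12 \right)} - 83\right)^{2} = \left(\frac{12 + \sqrt{-5 + 12}}{2 \cdot 12} - 83\right)^{2} = \left(\frac{1}{2} \cdot \frac{1}{12} \left(12 + \sqrt{7}\right) - 83\right)^{2} = \left(\left(\frac{1}{2} + \frac{\sqrt{7}}{24}\right) - 83\right)^{2} = \left(- \frac{165}{2} + \frac{\sqrt{7}}{24}\right)^{2}$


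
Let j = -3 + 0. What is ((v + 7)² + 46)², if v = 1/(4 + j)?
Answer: 12100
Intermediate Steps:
j = -3
v = 1 (v = 1/(4 - 3) = 1/1 = 1)
((v + 7)² + 46)² = ((1 + 7)² + 46)² = (8² + 46)² = (64 + 46)² = 110² = 12100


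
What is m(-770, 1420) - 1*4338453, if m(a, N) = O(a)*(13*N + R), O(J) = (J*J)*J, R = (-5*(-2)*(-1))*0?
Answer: -8427603518453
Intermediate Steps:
R = 0 (R = (10*(-1))*0 = -10*0 = 0)
O(J) = J**3 (O(J) = J**2*J = J**3)
m(a, N) = 13*N*a**3 (m(a, N) = a**3*(13*N + 0) = a**3*(13*N) = 13*N*a**3)
m(-770, 1420) - 1*4338453 = 13*1420*(-770)**3 - 1*4338453 = 13*1420*(-456533000) - 4338453 = -8427599180000 - 4338453 = -8427603518453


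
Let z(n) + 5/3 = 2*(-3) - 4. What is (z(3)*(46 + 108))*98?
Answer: -528220/3 ≈ -1.7607e+5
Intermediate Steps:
z(n) = -35/3 (z(n) = -5/3 + (2*(-3) - 4) = -5/3 + (-6 - 4) = -5/3 - 10 = -35/3)
(z(3)*(46 + 108))*98 = -35*(46 + 108)/3*98 = -35/3*154*98 = -5390/3*98 = -528220/3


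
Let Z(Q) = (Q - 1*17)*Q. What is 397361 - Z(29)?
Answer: 397013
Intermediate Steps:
Z(Q) = Q*(-17 + Q) (Z(Q) = (Q - 17)*Q = (-17 + Q)*Q = Q*(-17 + Q))
397361 - Z(29) = 397361 - 29*(-17 + 29) = 397361 - 29*12 = 397361 - 1*348 = 397361 - 348 = 397013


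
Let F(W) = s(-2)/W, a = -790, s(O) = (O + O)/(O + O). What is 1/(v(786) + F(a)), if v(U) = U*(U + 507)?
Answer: 790/802875419 ≈ 9.8396e-7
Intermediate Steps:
s(O) = 1 (s(O) = (2*O)/((2*O)) = (2*O)*(1/(2*O)) = 1)
v(U) = U*(507 + U)
F(W) = 1/W
1/(v(786) + F(a)) = 1/(786*(507 + 786) + 1/(-790)) = 1/(786*1293 - 1/790) = 1/(1016298 - 1/790) = 1/(802875419/790) = 790/802875419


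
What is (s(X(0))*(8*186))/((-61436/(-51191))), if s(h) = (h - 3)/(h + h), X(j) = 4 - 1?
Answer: 0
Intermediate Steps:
X(j) = 3
s(h) = (-3 + h)/(2*h) (s(h) = (-3 + h)/((2*h)) = (-3 + h)*(1/(2*h)) = (-3 + h)/(2*h))
(s(X(0))*(8*186))/((-61436/(-51191))) = (((½)*(-3 + 3)/3)*(8*186))/((-61436/(-51191))) = (((½)*(⅓)*0)*1488)/((-61436*(-1/51191))) = (0*1488)/(61436/51191) = 0*(51191/61436) = 0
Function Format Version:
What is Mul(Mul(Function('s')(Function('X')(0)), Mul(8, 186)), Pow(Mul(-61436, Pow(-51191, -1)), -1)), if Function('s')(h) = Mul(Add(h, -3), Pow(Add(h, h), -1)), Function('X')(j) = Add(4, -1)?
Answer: 0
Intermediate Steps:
Function('X')(j) = 3
Function('s')(h) = Mul(Rational(1, 2), Pow(h, -1), Add(-3, h)) (Function('s')(h) = Mul(Add(-3, h), Pow(Mul(2, h), -1)) = Mul(Add(-3, h), Mul(Rational(1, 2), Pow(h, -1))) = Mul(Rational(1, 2), Pow(h, -1), Add(-3, h)))
Mul(Mul(Function('s')(Function('X')(0)), Mul(8, 186)), Pow(Mul(-61436, Pow(-51191, -1)), -1)) = Mul(Mul(Mul(Rational(1, 2), Pow(3, -1), Add(-3, 3)), Mul(8, 186)), Pow(Mul(-61436, Pow(-51191, -1)), -1)) = Mul(Mul(Mul(Rational(1, 2), Rational(1, 3), 0), 1488), Pow(Mul(-61436, Rational(-1, 51191)), -1)) = Mul(Mul(0, 1488), Pow(Rational(61436, 51191), -1)) = Mul(0, Rational(51191, 61436)) = 0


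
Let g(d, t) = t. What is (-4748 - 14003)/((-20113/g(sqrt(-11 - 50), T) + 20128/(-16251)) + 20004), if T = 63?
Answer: -6399172521/6717410275 ≈ -0.95263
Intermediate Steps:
(-4748 - 14003)/((-20113/g(sqrt(-11 - 50), T) + 20128/(-16251)) + 20004) = (-4748 - 14003)/((-20113/63 + 20128/(-16251)) + 20004) = -18751/((-20113*1/63 + 20128*(-1/16251)) + 20004) = -18751/((-20113/63 - 20128/16251) + 20004) = -18751/(-109374809/341271 + 20004) = -18751/6717410275/341271 = -18751*341271/6717410275 = -6399172521/6717410275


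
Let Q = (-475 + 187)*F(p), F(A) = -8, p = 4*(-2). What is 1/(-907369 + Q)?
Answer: -1/905065 ≈ -1.1049e-6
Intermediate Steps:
p = -8
Q = 2304 (Q = (-475 + 187)*(-8) = -288*(-8) = 2304)
1/(-907369 + Q) = 1/(-907369 + 2304) = 1/(-905065) = -1/905065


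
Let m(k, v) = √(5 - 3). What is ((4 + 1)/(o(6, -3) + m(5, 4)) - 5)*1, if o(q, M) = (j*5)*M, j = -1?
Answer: -1040/223 - 5*√2/223 ≈ -4.6954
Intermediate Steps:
m(k, v) = √2
o(q, M) = -5*M (o(q, M) = (-1*5)*M = -5*M)
((4 + 1)/(o(6, -3) + m(5, 4)) - 5)*1 = ((4 + 1)/(-5*(-3) + √2) - 5)*1 = (5/(15 + √2) - 5)*1 = (-5 + 5/(15 + √2))*1 = -5 + 5/(15 + √2)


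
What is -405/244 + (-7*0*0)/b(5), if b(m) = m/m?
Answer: -405/244 ≈ -1.6598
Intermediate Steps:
b(m) = 1
-405/244 + (-7*0*0)/b(5) = -405/244 + (-7*0*0)/1 = -405*1/244 + (0*0)*1 = -405/244 + 0*1 = -405/244 + 0 = -405/244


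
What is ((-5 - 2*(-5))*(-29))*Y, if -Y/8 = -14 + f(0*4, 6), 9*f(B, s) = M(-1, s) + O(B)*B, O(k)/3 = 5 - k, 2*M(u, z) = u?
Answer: -146740/9 ≈ -16304.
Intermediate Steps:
M(u, z) = u/2
O(k) = 15 - 3*k (O(k) = 3*(5 - k) = 15 - 3*k)
f(B, s) = -1/18 + B*(15 - 3*B)/9 (f(B, s) = ((½)*(-1) + (15 - 3*B)*B)/9 = (-½ + B*(15 - 3*B))/9 = -1/18 + B*(15 - 3*B)/9)
Y = 1012/9 (Y = -8*(-14 + (-1/18 - 0*4*(-5 + 0*4)/3)) = -8*(-14 + (-1/18 - ⅓*0*(-5 + 0))) = -8*(-14 + (-1/18 - ⅓*0*(-5))) = -8*(-14 + (-1/18 + 0)) = -8*(-14 - 1/18) = -8*(-253/18) = 1012/9 ≈ 112.44)
((-5 - 2*(-5))*(-29))*Y = ((-5 - 2*(-5))*(-29))*(1012/9) = ((-5 + 10)*(-29))*(1012/9) = (5*(-29))*(1012/9) = -145*1012/9 = -146740/9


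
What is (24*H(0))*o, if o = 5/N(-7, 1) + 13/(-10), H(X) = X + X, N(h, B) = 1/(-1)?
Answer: 0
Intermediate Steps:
N(h, B) = -1
H(X) = 2*X
o = -63/10 (o = 5/(-1) + 13/(-10) = 5*(-1) + 13*(-⅒) = -5 - 13/10 = -63/10 ≈ -6.3000)
(24*H(0))*o = (24*(2*0))*(-63/10) = (24*0)*(-63/10) = 0*(-63/10) = 0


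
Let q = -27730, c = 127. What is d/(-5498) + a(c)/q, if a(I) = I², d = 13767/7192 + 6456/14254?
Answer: -2274364007237489/3907338593121680 ≈ -0.58208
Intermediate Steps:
d = 121333185/51257384 (d = 13767*(1/7192) + 6456*(1/14254) = 13767/7192 + 3228/7127 = 121333185/51257384 ≈ 2.3671)
d/(-5498) + a(c)/q = (121333185/51257384)/(-5498) + 127²/(-27730) = (121333185/51257384)*(-1/5498) + 16129*(-1/27730) = -121333185/281813097232 - 16129/27730 = -2274364007237489/3907338593121680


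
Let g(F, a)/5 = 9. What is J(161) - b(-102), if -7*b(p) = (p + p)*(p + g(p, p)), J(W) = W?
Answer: 12755/7 ≈ 1822.1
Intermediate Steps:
g(F, a) = 45 (g(F, a) = 5*9 = 45)
b(p) = -2*p*(45 + p)/7 (b(p) = -(p + p)*(p + 45)/7 = -2*p*(45 + p)/7)
J(161) - b(-102) = 161 - (-2)*(-102)*(45 - 102)/7 = 161 - (-2)*(-102)*(-57)/7 = 161 - 1*(-11628/7) = 161 + 11628/7 = 12755/7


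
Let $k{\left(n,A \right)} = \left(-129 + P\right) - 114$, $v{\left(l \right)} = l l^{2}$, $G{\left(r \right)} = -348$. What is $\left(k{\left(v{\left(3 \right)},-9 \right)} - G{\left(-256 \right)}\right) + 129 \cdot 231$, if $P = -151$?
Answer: $29753$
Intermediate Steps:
$v{\left(l \right)} = l^{3}$
$k{\left(n,A \right)} = -394$ ($k{\left(n,A \right)} = \left(-129 - 151\right) - 114 = -280 - 114 = -394$)
$\left(k{\left(v{\left(3 \right)},-9 \right)} - G{\left(-256 \right)}\right) + 129 \cdot 231 = \left(-394 - -348\right) + 129 \cdot 231 = \left(-394 + 348\right) + 29799 = -46 + 29799 = 29753$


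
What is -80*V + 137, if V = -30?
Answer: 2537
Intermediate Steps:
-80*V + 137 = -80*(-30) + 137 = 2400 + 137 = 2537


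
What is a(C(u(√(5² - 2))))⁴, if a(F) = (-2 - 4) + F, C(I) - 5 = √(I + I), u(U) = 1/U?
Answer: (23 - √2*23^(¾))⁴/279841 ≈ 0.015744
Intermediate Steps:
C(I) = 5 + √2*√I (C(I) = 5 + √(I + I) = 5 + √(2*I) = 5 + √2*√I)
a(F) = -6 + F
a(C(u(√(5² - 2))))⁴ = (-6 + (5 + √2*√(1/(√(5² - 2)))))⁴ = (-6 + (5 + √2*√(1/(√(25 - 2)))))⁴ = (-6 + (5 + √2*√(1/(√23))))⁴ = (-6 + (5 + √2*√(√23/23)))⁴ = (-6 + (5 + √2*(23^(¾)/23)))⁴ = (-6 + (5 + √2*23^(¾)/23))⁴ = (-1 + √2*23^(¾)/23)⁴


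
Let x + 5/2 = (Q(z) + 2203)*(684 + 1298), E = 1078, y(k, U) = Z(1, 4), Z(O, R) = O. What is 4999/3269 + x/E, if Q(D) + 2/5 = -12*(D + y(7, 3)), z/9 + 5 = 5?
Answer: 20283748949/5034260 ≈ 4029.1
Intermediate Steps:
z = 0 (z = -45 + 9*5 = -45 + 45 = 0)
y(k, U) = 1
Q(D) = -62/5 - 12*D (Q(D) = -2/5 - 12*(D + 1) = -2/5 - 12*(1 + D) = -2/5 + (-12 - 12*D) = -62/5 - 12*D)
x = 43417667/10 (x = -5/2 + ((-62/5 - 12*0) + 2203)*(684 + 1298) = -5/2 + ((-62/5 + 0) + 2203)*1982 = -5/2 + (-62/5 + 2203)*1982 = -5/2 + (10953/5)*1982 = -5/2 + 21708846/5 = 43417667/10 ≈ 4.3418e+6)
4999/3269 + x/E = 4999/3269 + (43417667/10)/1078 = 4999*(1/3269) + (43417667/10)*(1/1078) = 4999/3269 + 43417667/10780 = 20283748949/5034260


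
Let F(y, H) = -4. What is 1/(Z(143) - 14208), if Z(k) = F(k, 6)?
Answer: -1/14212 ≈ -7.0363e-5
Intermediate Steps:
Z(k) = -4
1/(Z(143) - 14208) = 1/(-4 - 14208) = 1/(-14212) = -1/14212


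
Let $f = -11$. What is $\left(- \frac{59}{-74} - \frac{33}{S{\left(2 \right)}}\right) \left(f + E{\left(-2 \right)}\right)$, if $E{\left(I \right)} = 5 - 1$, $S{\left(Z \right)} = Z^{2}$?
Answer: $\frac{7721}{148} \approx 52.169$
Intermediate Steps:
$E{\left(I \right)} = 4$ ($E{\left(I \right)} = 5 - 1 = 4$)
$\left(- \frac{59}{-74} - \frac{33}{S{\left(2 \right)}}\right) \left(f + E{\left(-2 \right)}\right) = \left(- \frac{59}{-74} - \frac{33}{2^{2}}\right) \left(-11 + 4\right) = \left(\left(-59\right) \left(- \frac{1}{74}\right) - \frac{33}{4}\right) \left(-7\right) = \left(\frac{59}{74} - \frac{33}{4}\right) \left(-7\right) = \left(- \frac{1103}{148}\right) \left(-7\right) = \frac{7721}{148}$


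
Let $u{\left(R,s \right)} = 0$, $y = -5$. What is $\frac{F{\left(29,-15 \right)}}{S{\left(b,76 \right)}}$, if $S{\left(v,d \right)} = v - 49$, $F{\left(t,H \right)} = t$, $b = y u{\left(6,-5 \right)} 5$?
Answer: $- \frac{29}{49} \approx -0.59184$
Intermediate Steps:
$b = 0$ ($b = \left(-5\right) 0 \cdot 5 = 0 \cdot 5 = 0$)
$S{\left(v,d \right)} = -49 + v$
$\frac{F{\left(29,-15 \right)}}{S{\left(b,76 \right)}} = \frac{29}{-49 + 0} = \frac{29}{-49} = 29 \left(- \frac{1}{49}\right) = - \frac{29}{49}$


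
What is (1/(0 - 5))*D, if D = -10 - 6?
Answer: 16/5 ≈ 3.2000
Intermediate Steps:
D = -16
(1/(0 - 5))*D = (1/(0 - 5))*(-16) = (1/(-5))*(-16) = -1/5*1*(-16) = -1/5*(-16) = 16/5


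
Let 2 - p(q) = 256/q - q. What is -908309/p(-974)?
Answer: 442346483/473236 ≈ 934.73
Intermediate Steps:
p(q) = 2 + q - 256/q (p(q) = 2 - (256/q - q) = 2 - (-q + 256/q) = 2 + (q - 256/q) = 2 + q - 256/q)
-908309/p(-974) = -908309/(2 - 974 - 256/(-974)) = -908309/(2 - 974 - 256*(-1/974)) = -908309/(2 - 974 + 128/487) = -908309/(-473236/487) = -908309*(-487/473236) = 442346483/473236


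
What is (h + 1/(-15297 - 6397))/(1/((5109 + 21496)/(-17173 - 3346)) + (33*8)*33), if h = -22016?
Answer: -747467639325/295755885662 ≈ -2.5273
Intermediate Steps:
(h + 1/(-15297 - 6397))/(1/((5109 + 21496)/(-17173 - 3346)) + (33*8)*33) = (-22016 + 1/(-15297 - 6397))/(1/((5109 + 21496)/(-17173 - 3346)) + (33*8)*33) = (-22016 + 1/(-21694))/(1/(26605/(-20519)) + 264*33) = (-22016 - 1/21694)/(1/(26605*(-1/20519)) + 8712) = -477615105/(21694*(1/(-1565/1207) + 8712)) = -477615105/(21694*(-1207/1565 + 8712)) = -477615105/(21694*13633073/1565) = -477615105/21694*1565/13633073 = -747467639325/295755885662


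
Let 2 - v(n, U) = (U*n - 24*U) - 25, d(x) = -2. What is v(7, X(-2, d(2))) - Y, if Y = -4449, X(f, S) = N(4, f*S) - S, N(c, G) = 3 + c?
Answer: 4629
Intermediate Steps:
X(f, S) = 7 - S (X(f, S) = (3 + 4) - S = 7 - S)
v(n, U) = 27 + 24*U - U*n (v(n, U) = 2 - ((U*n - 24*U) - 25) = 2 - ((-24*U + U*n) - 25) = 2 - (-25 - 24*U + U*n) = 2 + (25 + 24*U - U*n) = 27 + 24*U - U*n)
v(7, X(-2, d(2))) - Y = (27 + 24*(7 - 1*(-2)) - 1*(7 - 1*(-2))*7) - 1*(-4449) = (27 + 24*(7 + 2) - 1*(7 + 2)*7) + 4449 = (27 + 24*9 - 1*9*7) + 4449 = (27 + 216 - 63) + 4449 = 180 + 4449 = 4629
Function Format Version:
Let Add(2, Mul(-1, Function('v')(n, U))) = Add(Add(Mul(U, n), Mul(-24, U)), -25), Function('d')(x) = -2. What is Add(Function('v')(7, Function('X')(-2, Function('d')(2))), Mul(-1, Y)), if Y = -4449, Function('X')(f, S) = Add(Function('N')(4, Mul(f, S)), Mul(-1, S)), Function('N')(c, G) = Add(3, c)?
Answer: 4629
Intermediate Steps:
Function('X')(f, S) = Add(7, Mul(-1, S)) (Function('X')(f, S) = Add(Add(3, 4), Mul(-1, S)) = Add(7, Mul(-1, S)))
Function('v')(n, U) = Add(27, Mul(24, U), Mul(-1, U, n)) (Function('v')(n, U) = Add(2, Mul(-1, Add(Add(Mul(U, n), Mul(-24, U)), -25))) = Add(2, Mul(-1, Add(Add(Mul(-24, U), Mul(U, n)), -25))) = Add(2, Mul(-1, Add(-25, Mul(-24, U), Mul(U, n)))) = Add(2, Add(25, Mul(24, U), Mul(-1, U, n))) = Add(27, Mul(24, U), Mul(-1, U, n)))
Add(Function('v')(7, Function('X')(-2, Function('d')(2))), Mul(-1, Y)) = Add(Add(27, Mul(24, Add(7, Mul(-1, -2))), Mul(-1, Add(7, Mul(-1, -2)), 7)), Mul(-1, -4449)) = Add(Add(27, Mul(24, Add(7, 2)), Mul(-1, Add(7, 2), 7)), 4449) = Add(Add(27, Mul(24, 9), Mul(-1, 9, 7)), 4449) = Add(Add(27, 216, -63), 4449) = Add(180, 4449) = 4629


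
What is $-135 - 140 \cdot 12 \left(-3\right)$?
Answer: $4905$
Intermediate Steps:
$-135 - 140 \cdot 12 \left(-3\right) = -135 - -5040 = -135 + 5040 = 4905$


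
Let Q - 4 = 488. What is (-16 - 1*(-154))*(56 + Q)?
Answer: 75624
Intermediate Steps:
Q = 492 (Q = 4 + 488 = 492)
(-16 - 1*(-154))*(56 + Q) = (-16 - 1*(-154))*(56 + 492) = (-16 + 154)*548 = 138*548 = 75624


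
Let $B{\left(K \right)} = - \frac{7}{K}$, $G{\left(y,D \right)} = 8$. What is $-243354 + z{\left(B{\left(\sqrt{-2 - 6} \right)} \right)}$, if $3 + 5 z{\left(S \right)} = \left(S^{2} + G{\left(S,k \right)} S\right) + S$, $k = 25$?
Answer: $- \frac{9734233}{40} + \frac{63 i \sqrt{2}}{20} \approx -2.4336 \cdot 10^{5} + 4.4548 i$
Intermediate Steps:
$z{\left(S \right)} = - \frac{3}{5} + \frac{S^{2}}{5} + \frac{9 S}{5}$ ($z{\left(S \right)} = - \frac{3}{5} + \frac{\left(S^{2} + 8 S\right) + S}{5} = - \frac{3}{5} + \frac{S^{2} + 9 S}{5} = - \frac{3}{5} + \left(\frac{S^{2}}{5} + \frac{9 S}{5}\right) = - \frac{3}{5} + \frac{S^{2}}{5} + \frac{9 S}{5}$)
$-243354 + z{\left(B{\left(\sqrt{-2 - 6} \right)} \right)} = -243354 + \left(- \frac{3}{5} + \frac{\left(- \frac{7}{\sqrt{-2 - 6}}\right)^{2}}{5} + \frac{9 \left(- \frac{7}{\sqrt{-2 - 6}}\right)}{5}\right) = -243354 + \left(- \frac{3}{5} + \frac{\left(- \frac{7}{\sqrt{-8}}\right)^{2}}{5} + \frac{9 \left(- \frac{7}{\sqrt{-8}}\right)}{5}\right) = -243354 + \left(- \frac{3}{5} + \frac{\left(- \frac{7}{2 i \sqrt{2}}\right)^{2}}{5} + \frac{9 \left(- \frac{7}{2 i \sqrt{2}}\right)}{5}\right) = -243354 + \left(- \frac{3}{5} + \frac{\left(- 7 \left(- \frac{i \sqrt{2}}{4}\right)\right)^{2}}{5} + \frac{9 \left(- 7 \left(- \frac{i \sqrt{2}}{4}\right)\right)}{5}\right) = -243354 + \left(- \frac{3}{5} + \frac{\left(\frac{7 i \sqrt{2}}{4}\right)^{2}}{5} + \frac{9 \frac{7 i \sqrt{2}}{4}}{5}\right) = -243354 + \left(- \frac{3}{5} + \frac{1}{5} \left(- \frac{49}{8}\right) + \frac{63 i \sqrt{2}}{20}\right) = -243354 - \left(\frac{73}{40} - \frac{63 i \sqrt{2}}{20}\right) = - \frac{9734233}{40} + \frac{63 i \sqrt{2}}{20}$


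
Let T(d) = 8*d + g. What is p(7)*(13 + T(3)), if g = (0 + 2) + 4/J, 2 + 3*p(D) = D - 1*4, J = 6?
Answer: 119/9 ≈ 13.222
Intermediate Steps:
p(D) = -2 + D/3 (p(D) = -⅔ + (D - 1*4)/3 = -⅔ + (D - 4)/3 = -⅔ + (-4 + D)/3 = -⅔ + (-4/3 + D/3) = -2 + D/3)
g = 8/3 (g = (0 + 2) + 4/6 = 2 + 4*(⅙) = 2 + ⅔ = 8/3 ≈ 2.6667)
T(d) = 8/3 + 8*d (T(d) = 8*d + 8/3 = 8/3 + 8*d)
p(7)*(13 + T(3)) = (-2 + (⅓)*7)*(13 + (8/3 + 8*3)) = (-2 + 7/3)*(13 + (8/3 + 24)) = (13 + 80/3)/3 = (⅓)*(119/3) = 119/9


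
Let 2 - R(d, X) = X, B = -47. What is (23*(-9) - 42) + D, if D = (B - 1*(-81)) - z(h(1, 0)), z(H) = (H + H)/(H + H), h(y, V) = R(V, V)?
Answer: -216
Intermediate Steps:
R(d, X) = 2 - X
h(y, V) = 2 - V
z(H) = 1 (z(H) = (2*H)/((2*H)) = (2*H)*(1/(2*H)) = 1)
D = 33 (D = (-47 - 1*(-81)) - 1*1 = (-47 + 81) - 1 = 34 - 1 = 33)
(23*(-9) - 42) + D = (23*(-9) - 42) + 33 = (-207 - 42) + 33 = -249 + 33 = -216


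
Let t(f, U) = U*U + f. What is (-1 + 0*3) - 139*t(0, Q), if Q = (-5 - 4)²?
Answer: -911980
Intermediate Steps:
Q = 81 (Q = (-9)² = 81)
t(f, U) = f + U² (t(f, U) = U² + f = f + U²)
(-1 + 0*3) - 139*t(0, Q) = (-1 + 0*3) - 139*(0 + 81²) = (-1 + 0) - 139*(0 + 6561) = -1 - 139*6561 = -1 - 911979 = -911980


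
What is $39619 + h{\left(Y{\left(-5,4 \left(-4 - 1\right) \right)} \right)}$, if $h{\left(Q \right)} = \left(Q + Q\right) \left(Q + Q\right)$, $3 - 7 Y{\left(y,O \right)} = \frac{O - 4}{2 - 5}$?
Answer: $\frac{1941431}{49} \approx 39621.0$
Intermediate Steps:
$Y{\left(y,O \right)} = \frac{5}{21} + \frac{O}{21}$ ($Y{\left(y,O \right)} = \frac{3}{7} - \frac{\left(O - 4\right) \frac{1}{2 - 5}}{7} = \frac{3}{7} - \frac{\left(-4 + O\right) \frac{1}{-3}}{7} = \frac{3}{7} - \frac{\left(-4 + O\right) \left(- \frac{1}{3}\right)}{7} = \frac{3}{7} - \frac{\frac{4}{3} - \frac{O}{3}}{7} = \frac{3}{7} + \left(- \frac{4}{21} + \frac{O}{21}\right) = \frac{5}{21} + \frac{O}{21}$)
$h{\left(Q \right)} = 4 Q^{2}$ ($h{\left(Q \right)} = 2 Q 2 Q = 4 Q^{2}$)
$39619 + h{\left(Y{\left(-5,4 \left(-4 - 1\right) \right)} \right)} = 39619 + 4 \left(\frac{5}{21} + \frac{4 \left(-4 - 1\right)}{21}\right)^{2} = 39619 + 4 \left(\frac{5}{21} + \frac{4 \left(-5\right)}{21}\right)^{2} = 39619 + 4 \left(\frac{5}{21} + \frac{1}{21} \left(-20\right)\right)^{2} = 39619 + 4 \left(\frac{5}{21} - \frac{20}{21}\right)^{2} = 39619 + 4 \left(- \frac{5}{7}\right)^{2} = 39619 + 4 \cdot \frac{25}{49} = 39619 + \frac{100}{49} = \frac{1941431}{49}$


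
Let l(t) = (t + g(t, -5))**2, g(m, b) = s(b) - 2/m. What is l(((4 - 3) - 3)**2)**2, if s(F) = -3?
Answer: 1/16 ≈ 0.062500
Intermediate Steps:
g(m, b) = -3 - 2/m
l(t) = (-3 + t - 2/t)**2 (l(t) = (t + (-3 - 2/t))**2 = (-3 + t - 2/t)**2)
l(((4 - 3) - 3)**2)**2 = ((2 + ((4 - 3) - 3)**2*(3 - ((4 - 3) - 3)**2))**2/(((4 - 3) - 3)**2)**2)**2 = ((2 + (1 - 3)**2*(3 - (1 - 3)**2))**2/((1 - 3)**2)**2)**2 = ((2 + (-2)**2*(3 - 1*(-2)**2))**2/((-2)**2)**2)**2 = ((2 + 4*(3 - 1*4))**2/4**2)**2 = ((2 + 4*(3 - 4))**2/16)**2 = ((2 + 4*(-1))**2/16)**2 = ((2 - 4)**2/16)**2 = ((1/16)*(-2)**2)**2 = ((1/16)*4)**2 = (1/4)**2 = 1/16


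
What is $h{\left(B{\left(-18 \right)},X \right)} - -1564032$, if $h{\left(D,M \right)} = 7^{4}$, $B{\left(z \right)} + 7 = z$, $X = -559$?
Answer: $1566433$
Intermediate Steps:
$B{\left(z \right)} = -7 + z$
$h{\left(D,M \right)} = 2401$
$h{\left(B{\left(-18 \right)},X \right)} - -1564032 = 2401 - -1564032 = 2401 + 1564032 = 1566433$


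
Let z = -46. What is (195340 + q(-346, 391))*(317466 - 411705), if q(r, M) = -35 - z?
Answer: -18409682889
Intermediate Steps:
q(r, M) = 11 (q(r, M) = -35 - 1*(-46) = -35 + 46 = 11)
(195340 + q(-346, 391))*(317466 - 411705) = (195340 + 11)*(317466 - 411705) = 195351*(-94239) = -18409682889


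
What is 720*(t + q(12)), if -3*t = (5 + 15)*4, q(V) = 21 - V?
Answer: -12720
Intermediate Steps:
t = -80/3 (t = -(5 + 15)*4/3 = -20*4/3 = -1/3*80 = -80/3 ≈ -26.667)
720*(t + q(12)) = 720*(-80/3 + (21 - 1*12)) = 720*(-80/3 + (21 - 12)) = 720*(-80/3 + 9) = 720*(-53/3) = -12720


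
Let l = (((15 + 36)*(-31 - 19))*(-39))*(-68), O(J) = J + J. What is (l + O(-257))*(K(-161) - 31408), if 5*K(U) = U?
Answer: 1063168283914/5 ≈ 2.1263e+11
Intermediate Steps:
K(U) = U/5
O(J) = 2*J
l = -6762600 (l = ((51*(-50))*(-39))*(-68) = -2550*(-39)*(-68) = 99450*(-68) = -6762600)
(l + O(-257))*(K(-161) - 31408) = (-6762600 + 2*(-257))*((1/5)*(-161) - 31408) = (-6762600 - 514)*(-161/5 - 31408) = -6763114*(-157201/5) = 1063168283914/5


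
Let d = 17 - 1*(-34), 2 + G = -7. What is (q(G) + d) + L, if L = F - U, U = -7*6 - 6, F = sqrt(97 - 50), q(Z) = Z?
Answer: 90 + sqrt(47) ≈ 96.856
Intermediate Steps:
G = -9 (G = -2 - 7 = -9)
F = sqrt(47) ≈ 6.8557
U = -48 (U = -42 - 6 = -48)
d = 51 (d = 17 + 34 = 51)
L = 48 + sqrt(47) (L = sqrt(47) - 1*(-48) = sqrt(47) + 48 = 48 + sqrt(47) ≈ 54.856)
(q(G) + d) + L = (-9 + 51) + (48 + sqrt(47)) = 42 + (48 + sqrt(47)) = 90 + sqrt(47)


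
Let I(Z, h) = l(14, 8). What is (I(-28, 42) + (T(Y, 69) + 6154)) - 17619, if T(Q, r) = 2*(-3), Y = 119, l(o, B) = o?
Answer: -11457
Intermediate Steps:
T(Q, r) = -6
I(Z, h) = 14
(I(-28, 42) + (T(Y, 69) + 6154)) - 17619 = (14 + (-6 + 6154)) - 17619 = (14 + 6148) - 17619 = 6162 - 17619 = -11457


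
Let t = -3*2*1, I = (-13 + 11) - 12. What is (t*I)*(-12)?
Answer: -1008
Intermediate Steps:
I = -14 (I = -2 - 12 = -14)
t = -6 (t = -6*1 = -6)
(t*I)*(-12) = -6*(-14)*(-12) = 84*(-12) = -1008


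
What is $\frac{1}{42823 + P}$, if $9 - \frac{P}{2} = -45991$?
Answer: $\frac{1}{134823} \approx 7.4171 \cdot 10^{-6}$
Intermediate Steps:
$P = 92000$ ($P = 18 - -91982 = 18 + 91982 = 92000$)
$\frac{1}{42823 + P} = \frac{1}{42823 + 92000} = \frac{1}{134823}$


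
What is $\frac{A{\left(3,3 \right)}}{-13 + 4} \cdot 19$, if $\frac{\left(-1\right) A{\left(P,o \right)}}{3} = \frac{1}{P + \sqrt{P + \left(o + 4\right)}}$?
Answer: $-19 + \frac{19 \sqrt{10}}{3} \approx 1.0278$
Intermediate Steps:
$A{\left(P,o \right)} = - \frac{3}{P + \sqrt{4 + P + o}}$ ($A{\left(P,o \right)} = - \frac{3}{P + \sqrt{P + \left(o + 4\right)}} = - \frac{3}{P + \sqrt{P + \left(4 + o\right)}} = - \frac{3}{P + \sqrt{4 + P + o}}$)
$\frac{A{\left(3,3 \right)}}{-13 + 4} \cdot 19 = \frac{\left(-3\right) \frac{1}{3 + \sqrt{4 + 3 + 3}}}{-13 + 4} \cdot 19 = \frac{\left(-3\right) \frac{1}{3 + \sqrt{10}}}{-9} \cdot 19 = - \frac{3}{3 + \sqrt{10}} \left(- \frac{1}{9}\right) 19 = \frac{1}{3 \left(3 + \sqrt{10}\right)} 19 = \frac{19}{3 \left(3 + \sqrt{10}\right)}$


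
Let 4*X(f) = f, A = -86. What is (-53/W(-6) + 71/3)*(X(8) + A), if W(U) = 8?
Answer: -2863/2 ≈ -1431.5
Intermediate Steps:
X(f) = f/4
(-53/W(-6) + 71/3)*(X(8) + A) = (-53/8 + 71/3)*((¼)*8 - 86) = (-53*⅛ + 71*(⅓))*(2 - 86) = (-53/8 + 71/3)*(-84) = (409/24)*(-84) = -2863/2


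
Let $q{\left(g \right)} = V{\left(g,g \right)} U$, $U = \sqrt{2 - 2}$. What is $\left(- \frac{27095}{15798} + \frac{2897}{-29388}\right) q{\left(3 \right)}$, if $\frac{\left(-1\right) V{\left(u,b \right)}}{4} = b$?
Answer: $0$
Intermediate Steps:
$V{\left(u,b \right)} = - 4 b$
$U = 0$ ($U = \sqrt{0} = 0$)
$q{\left(g \right)} = 0$ ($q{\left(g \right)} = - 4 g 0 = 0$)
$\left(- \frac{27095}{15798} + \frac{2897}{-29388}\right) q{\left(3 \right)} = \left(- \frac{27095}{15798} + \frac{2897}{-29388}\right) 0 = \left(\left(-27095\right) \frac{1}{15798} + 2897 \left(- \frac{1}{29388}\right)\right) 0 = \left(- \frac{27095}{15798} - \frac{2897}{29388}\right) 0 = \left(- \frac{140339111}{77378604}\right) 0 = 0$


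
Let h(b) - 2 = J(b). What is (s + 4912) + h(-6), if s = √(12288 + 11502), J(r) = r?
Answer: 4908 + √23790 ≈ 5062.2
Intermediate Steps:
h(b) = 2 + b
s = √23790 ≈ 154.24
(s + 4912) + h(-6) = (√23790 + 4912) + (2 - 6) = (4912 + √23790) - 4 = 4908 + √23790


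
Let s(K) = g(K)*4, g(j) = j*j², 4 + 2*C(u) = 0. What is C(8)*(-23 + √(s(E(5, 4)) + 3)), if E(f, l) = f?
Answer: 46 - 2*√503 ≈ 1.1447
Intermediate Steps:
C(u) = -2 (C(u) = -2 + (½)*0 = -2 + 0 = -2)
g(j) = j³
s(K) = 4*K³ (s(K) = K³*4 = 4*K³)
C(8)*(-23 + √(s(E(5, 4)) + 3)) = -2*(-23 + √(4*5³ + 3)) = -2*(-23 + √(4*125 + 3)) = -2*(-23 + √(500 + 3)) = -2*(-23 + √503) = 46 - 2*√503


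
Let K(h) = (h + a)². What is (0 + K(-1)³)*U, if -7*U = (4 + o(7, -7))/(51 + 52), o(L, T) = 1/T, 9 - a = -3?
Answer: -47832147/5047 ≈ -9477.3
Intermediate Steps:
a = 12 (a = 9 - 1*(-3) = 9 + 3 = 12)
K(h) = (12 + h)² (K(h) = (h + 12)² = (12 + h)²)
U = -27/5047 (U = -(4 + 1/(-7))/(7*(51 + 52)) = -(4 - ⅐)/(7*103) = -27/(49*103) = -⅐*27/721 = -27/5047 ≈ -0.0053497)
(0 + K(-1)³)*U = (0 + ((12 - 1)²)³)*(-27/5047) = (0 + (11²)³)*(-27/5047) = (0 + 121³)*(-27/5047) = (0 + 1771561)*(-27/5047) = 1771561*(-27/5047) = -47832147/5047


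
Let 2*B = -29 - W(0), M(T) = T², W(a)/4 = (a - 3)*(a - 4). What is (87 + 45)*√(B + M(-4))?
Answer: 198*I*√10 ≈ 626.13*I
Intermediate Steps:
W(a) = 4*(-4 + a)*(-3 + a) (W(a) = 4*((a - 3)*(a - 4)) = 4*((-3 + a)*(-4 + a)) = 4*((-4 + a)*(-3 + a)) = 4*(-4 + a)*(-3 + a))
B = -77/2 (B = (-29 - (48 - 28*0 + 4*0²))/2 = (-29 - (48 + 0 + 4*0))/2 = (-29 - (48 + 0 + 0))/2 = (-29 - 1*48)/2 = (-29 - 48)/2 = (½)*(-77) = -77/2 ≈ -38.500)
(87 + 45)*√(B + M(-4)) = (87 + 45)*√(-77/2 + (-4)²) = 132*√(-77/2 + 16) = 132*√(-45/2) = 132*(3*I*√10/2) = 198*I*√10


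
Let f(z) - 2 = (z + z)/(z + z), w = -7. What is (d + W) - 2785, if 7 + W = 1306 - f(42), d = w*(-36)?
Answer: -1237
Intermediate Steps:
d = 252 (d = -7*(-36) = 252)
f(z) = 3 (f(z) = 2 + (z + z)/(z + z) = 2 + (2*z)/((2*z)) = 2 + (2*z)*(1/(2*z)) = 2 + 1 = 3)
W = 1296 (W = -7 + (1306 - 1*3) = -7 + (1306 - 3) = -7 + 1303 = 1296)
(d + W) - 2785 = (252 + 1296) - 2785 = 1548 - 2785 = -1237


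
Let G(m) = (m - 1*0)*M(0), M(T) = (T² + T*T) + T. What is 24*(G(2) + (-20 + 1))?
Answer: -456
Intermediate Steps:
M(T) = T + 2*T² (M(T) = (T² + T²) + T = 2*T² + T = T + 2*T²)
G(m) = 0 (G(m) = (m - 1*0)*(0*(1 + 2*0)) = (m + 0)*(0*(1 + 0)) = m*(0*1) = m*0 = 0)
24*(G(2) + (-20 + 1)) = 24*(0 + (-20 + 1)) = 24*(0 - 19) = 24*(-19) = -456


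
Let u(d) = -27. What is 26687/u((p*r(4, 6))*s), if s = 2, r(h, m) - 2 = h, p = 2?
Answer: -26687/27 ≈ -988.41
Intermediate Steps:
r(h, m) = 2 + h
26687/u((p*r(4, 6))*s) = 26687/(-27) = 26687*(-1/27) = -26687/27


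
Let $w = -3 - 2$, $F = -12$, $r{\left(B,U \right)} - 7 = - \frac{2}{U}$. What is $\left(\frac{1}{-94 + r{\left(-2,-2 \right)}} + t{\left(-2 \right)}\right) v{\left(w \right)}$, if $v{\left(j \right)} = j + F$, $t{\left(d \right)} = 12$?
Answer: $- \frac{17527}{86} \approx -203.8$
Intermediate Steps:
$r{\left(B,U \right)} = 7 - \frac{2}{U}$
$w = -5$
$v{\left(j \right)} = -12 + j$ ($v{\left(j \right)} = j - 12 = -12 + j$)
$\left(\frac{1}{-94 + r{\left(-2,-2 \right)}} + t{\left(-2 \right)}\right) v{\left(w \right)} = \left(\frac{1}{-94 + \left(7 - \frac{2}{-2}\right)} + 12\right) \left(-12 - 5\right) = \left(\frac{1}{-94 + \left(7 - -1\right)} + 12\right) \left(-17\right) = \left(\frac{1}{-94 + \left(7 + 1\right)} + 12\right) \left(-17\right) = \left(\frac{1}{-94 + 8} + 12\right) \left(-17\right) = \left(\frac{1}{-86} + 12\right) \left(-17\right) = \left(- \frac{1}{86} + 12\right) \left(-17\right) = \frac{1031}{86} \left(-17\right) = - \frac{17527}{86}$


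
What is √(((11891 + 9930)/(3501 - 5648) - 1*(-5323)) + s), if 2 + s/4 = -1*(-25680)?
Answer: 2*√124488064657/2147 ≈ 328.67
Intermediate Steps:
s = 102712 (s = -8 + 4*(-1*(-25680)) = -8 + 4*25680 = -8 + 102720 = 102712)
√(((11891 + 9930)/(3501 - 5648) - 1*(-5323)) + s) = √(((11891 + 9930)/(3501 - 5648) - 1*(-5323)) + 102712) = √((21821/(-2147) + 5323) + 102712) = √((21821*(-1/2147) + 5323) + 102712) = √((-21821/2147 + 5323) + 102712) = √(11406660/2147 + 102712) = √(231929324/2147) = 2*√124488064657/2147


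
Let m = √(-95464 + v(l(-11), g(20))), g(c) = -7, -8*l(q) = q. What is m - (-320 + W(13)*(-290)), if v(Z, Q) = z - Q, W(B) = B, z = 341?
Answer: 4090 + 2*I*√23779 ≈ 4090.0 + 308.41*I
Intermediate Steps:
l(q) = -q/8
v(Z, Q) = 341 - Q
m = 2*I*√23779 (m = √(-95464 + (341 - 1*(-7))) = √(-95464 + (341 + 7)) = √(-95464 + 348) = √(-95116) = 2*I*√23779 ≈ 308.41*I)
m - (-320 + W(13)*(-290)) = 2*I*√23779 - (-320 + 13*(-290)) = 2*I*√23779 - (-320 - 3770) = 2*I*√23779 - 1*(-4090) = 2*I*√23779 + 4090 = 4090 + 2*I*√23779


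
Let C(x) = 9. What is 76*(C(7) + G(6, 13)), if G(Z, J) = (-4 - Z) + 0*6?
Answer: -76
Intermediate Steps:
G(Z, J) = -4 - Z (G(Z, J) = (-4 - Z) + 0 = -4 - Z)
76*(C(7) + G(6, 13)) = 76*(9 + (-4 - 1*6)) = 76*(9 + (-4 - 6)) = 76*(9 - 10) = 76*(-1) = -76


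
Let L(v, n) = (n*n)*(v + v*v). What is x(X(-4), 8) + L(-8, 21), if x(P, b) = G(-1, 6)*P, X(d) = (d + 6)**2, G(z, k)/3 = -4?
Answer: 24648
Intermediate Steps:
G(z, k) = -12 (G(z, k) = 3*(-4) = -12)
X(d) = (6 + d)**2
x(P, b) = -12*P
L(v, n) = n**2*(v + v**2)
x(X(-4), 8) + L(-8, 21) = -12*(6 - 4)**2 - 8*21**2*(1 - 8) = -12*2**2 - 8*441*(-7) = -12*4 + 24696 = -48 + 24696 = 24648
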